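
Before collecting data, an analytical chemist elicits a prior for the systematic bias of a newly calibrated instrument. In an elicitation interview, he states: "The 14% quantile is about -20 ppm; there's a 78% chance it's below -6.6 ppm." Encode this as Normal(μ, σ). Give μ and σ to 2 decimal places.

For Normal(μ,σ), the p-quantile is μ + z_p·σ. Here z_{0.14} = -1.08, z_{0.78} = 0.7722.
So -20 = μ − 1.08σ and -6.6 = μ + 0.7722σ.
Subtracting: σ = (-6.6 − -20)/(0.7722 − (-1.08)) = 7.23.
Then μ = -20 − (-1.08)·7.23 = -12.19.

μ = -12.19, σ = 7.23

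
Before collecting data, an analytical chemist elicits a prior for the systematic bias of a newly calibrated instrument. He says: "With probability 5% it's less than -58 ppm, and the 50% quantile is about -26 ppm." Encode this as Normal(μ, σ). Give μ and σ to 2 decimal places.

For Normal(μ,σ), the p-quantile is μ + z_p·σ. Here z_{0.05} = -1.645, z_{0.5} = 0.
So -58 = μ − 1.645σ and -26 = μ + 0σ.
Subtracting: σ = (-26 − -58)/(0 − (-1.645)) = 19.45.
Then μ = -58 − (-1.645)·19.45 = -26.00.

μ = -26.00, σ = 19.45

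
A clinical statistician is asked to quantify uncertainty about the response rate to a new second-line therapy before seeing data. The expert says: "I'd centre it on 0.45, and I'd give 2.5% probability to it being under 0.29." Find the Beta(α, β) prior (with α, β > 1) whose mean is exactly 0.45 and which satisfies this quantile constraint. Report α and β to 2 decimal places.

α ≈ 15.49, β ≈ 18.93

With mean 0.45 fixed, write α = 0.45s, β = 0.55s where s = α+β.
Need P(θ < 0.29) = 0.025 under Beta(0.45s, 0.55s). Normal approximation: (q−m)/√(m(1−m)/s) ≈ z_{0.025} = -1.96, so s ≈ 0.45·0.55·(-1.96)²/(0.29−0.45)² = 37.1.
At s = 37.1: P(θ<0.29) ≈ 0.021. Adjusting to match 0.025 gives s ≈ 34.42.
So α = 0.45·34.42 ≈ 15.49, β = 0.55·34.42 ≈ 18.93.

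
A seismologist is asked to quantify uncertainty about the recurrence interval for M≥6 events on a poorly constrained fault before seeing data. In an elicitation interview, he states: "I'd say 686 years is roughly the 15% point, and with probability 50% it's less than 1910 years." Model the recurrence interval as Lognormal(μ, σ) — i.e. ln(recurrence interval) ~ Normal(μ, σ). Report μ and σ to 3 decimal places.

μ ≈ 7.555, σ ≈ 0.988

If T ~ Lognormal(μ,σ) then ln T ~ Normal(μ,σ), so the p-quantile of ln T is μ + z_p·σ.
ln(686) = 6.531 and ln(1910) = 7.555; z_{0.15} = -1.036, z_{0.5} = 0.
σ = (7.555 − 6.531)/(0 − (-1.036)) = 0.988.
μ = 6.531 − (-1.036)·0.988 = 7.555.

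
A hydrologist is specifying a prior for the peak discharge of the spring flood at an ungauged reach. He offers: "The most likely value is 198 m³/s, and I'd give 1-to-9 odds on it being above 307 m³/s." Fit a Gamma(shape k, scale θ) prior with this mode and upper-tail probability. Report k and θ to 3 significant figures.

k ≈ 10.7, θ ≈ 20.4

Gamma(k,θ) with k>1 has mode (k−1)θ, so θ = 198/(k−1).
Need P(X < 307) = 0.9 with θ tied to k this way. Start at k = 2, θ = 198: P(X<307) ≈ 0.459.
Too low — raise k to concentrate. Iterating converges to k ≈ 10.7.
Then θ = 198/(10.7−1) ≈ 20.4.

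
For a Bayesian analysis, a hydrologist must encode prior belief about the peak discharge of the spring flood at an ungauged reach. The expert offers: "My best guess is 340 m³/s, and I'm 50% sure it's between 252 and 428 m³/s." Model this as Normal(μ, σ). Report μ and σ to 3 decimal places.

A symmetric 50% interval runs μ ± z·σ with z = 0.6745.
Half-width = 88, so σ = 88/0.6745 = 130.469.
μ is the stated best guess, 340.000.

μ = 340.000, σ = 130.469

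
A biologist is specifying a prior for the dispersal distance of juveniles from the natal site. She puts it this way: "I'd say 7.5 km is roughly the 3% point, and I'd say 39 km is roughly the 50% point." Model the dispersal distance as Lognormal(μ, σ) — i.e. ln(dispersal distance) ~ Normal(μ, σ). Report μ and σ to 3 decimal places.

μ ≈ 3.664, σ ≈ 0.877

If T ~ Lognormal(μ,σ) then ln T ~ Normal(μ,σ), so the p-quantile of ln T is μ + z_p·σ.
ln(7.5) = 2.015 and ln(39) = 3.664; z_{0.03} = -1.881, z_{0.5} = 0.
σ = (3.664 − 2.015)/(0 − (-1.881)) = 0.877.
μ = 2.015 − (-1.881)·0.877 = 3.664.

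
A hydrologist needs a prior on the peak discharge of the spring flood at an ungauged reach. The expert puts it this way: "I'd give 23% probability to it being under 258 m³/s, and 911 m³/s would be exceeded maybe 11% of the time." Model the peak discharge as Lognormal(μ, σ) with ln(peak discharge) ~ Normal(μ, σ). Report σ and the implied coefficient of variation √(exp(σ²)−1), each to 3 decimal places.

If T ~ Lognormal(μ,σ) then ln T ~ Normal(μ,σ), so the p-quantile of ln T is μ + z_p·σ.
ln(258) = 5.553 and ln(911) = 6.815; z_{0.23} = -0.7388, z_{0.89} = 1.227.
σ = (6.815 − 5.553)/(1.227 − (-0.7388)) = 0.642.
μ = 5.553 − (-0.7388)·0.642 = 6.027.
CV = √(exp(σ²)−1) = √(exp(0.4120)−1) = 0.714.

σ ≈ 0.642, CV ≈ 0.714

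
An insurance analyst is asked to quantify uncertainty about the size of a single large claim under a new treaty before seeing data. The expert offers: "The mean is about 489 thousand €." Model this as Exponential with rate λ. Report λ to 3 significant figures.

Exponential mean = 1/λ, so λ = 1/489.0 = 0.00204.

λ ≈ 0.00204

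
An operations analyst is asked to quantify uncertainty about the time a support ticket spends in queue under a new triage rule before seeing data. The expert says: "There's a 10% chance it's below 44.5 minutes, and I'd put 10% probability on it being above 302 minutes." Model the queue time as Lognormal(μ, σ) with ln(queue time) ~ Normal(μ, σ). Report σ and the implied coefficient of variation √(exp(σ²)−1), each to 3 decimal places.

σ ≈ 0.747, CV ≈ 0.865

If T ~ Lognormal(μ,σ) then ln T ~ Normal(μ,σ), so the p-quantile of ln T is μ + z_p·σ.
ln(44.5) = 3.795 and ln(302) = 5.71; z_{0.1} = -1.282, z_{0.9} = 1.282.
σ = (5.71 − 3.795)/(1.282 − (-1.282)) = 0.747.
μ = 3.795 − (-1.282)·0.747 = 4.753.
CV = √(exp(σ²)−1) = √(exp(0.5582)−1) = 0.865.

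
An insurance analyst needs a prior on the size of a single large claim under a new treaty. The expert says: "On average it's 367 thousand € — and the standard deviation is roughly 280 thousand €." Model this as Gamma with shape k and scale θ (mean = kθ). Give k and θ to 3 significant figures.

k ≈ 1.72, θ ≈ 214

For Gamma(k, scale θ): mean = kθ, variance = kθ², so CV = 1/√k.
CV = SD/mean = 280/367 = 0.7629, hence k = 1/CV² = 1.72.
Then θ = mean/k = 367/1.72 = 214.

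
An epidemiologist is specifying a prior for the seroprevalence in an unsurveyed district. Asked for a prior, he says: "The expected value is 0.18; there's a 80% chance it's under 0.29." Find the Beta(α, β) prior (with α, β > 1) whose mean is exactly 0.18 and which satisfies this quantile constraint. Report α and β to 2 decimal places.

With mean 0.18 fixed, write α = 0.18s, β = 0.82s where s = α+β.
Need P(θ < 0.29) = 0.8 under Beta(0.18s, 0.82s). Normal approximation: (q−m)/√(m(1−m)/s) ≈ z_{0.8} = 0.842, so s ≈ 0.18·0.82·(0.842)²/(0.29−0.18)² = 8.6.
At s = 8.6: P(θ<0.29) ≈ 0.819. Adjusting to match 0.8 gives s ≈ 6.58.
So α = 0.18·6.58 ≈ 1.19, β = 0.82·6.58 ≈ 5.40.

α ≈ 1.19, β ≈ 5.40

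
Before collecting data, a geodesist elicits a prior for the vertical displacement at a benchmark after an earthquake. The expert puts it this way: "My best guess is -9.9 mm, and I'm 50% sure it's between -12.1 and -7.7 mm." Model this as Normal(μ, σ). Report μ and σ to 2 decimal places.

A symmetric 50% interval runs μ ± z·σ with z = 0.6745.
Half-width = 2.2, so σ = 2.2/0.6745 = 3.26.
μ is the stated best guess, -9.90.

μ = -9.90, σ = 3.26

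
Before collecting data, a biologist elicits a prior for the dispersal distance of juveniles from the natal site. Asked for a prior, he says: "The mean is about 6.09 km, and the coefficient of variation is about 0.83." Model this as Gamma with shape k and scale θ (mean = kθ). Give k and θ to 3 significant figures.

k ≈ 1.45, θ ≈ 4.2

For Gamma(k, scale θ): mean = kθ, variance = kθ², so CV = 1/√k.
CV = 0.83, hence k = 1/CV² = 1.45.
Then θ = mean/k = 6.09/1.45 = 4.2.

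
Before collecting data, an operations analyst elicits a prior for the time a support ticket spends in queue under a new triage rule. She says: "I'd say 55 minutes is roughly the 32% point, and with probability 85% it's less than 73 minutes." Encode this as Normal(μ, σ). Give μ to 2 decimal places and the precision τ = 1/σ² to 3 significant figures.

For Normal(μ,σ), the p-quantile is μ + z_p·σ. Here z_{0.32} = -0.4677, z_{0.85} = 1.036.
So 55 = μ − 0.4677σ and 73 = μ + 1.036σ.
Subtracting: σ = (73 − 55)/(1.036 − (-0.4677)) = 11.97.
Then μ = 55 − (-0.4677)·11.97 = 60.60.
Precision τ = 1/σ² = 1/11.97² = 0.00698.

μ = 60.60, τ = 0.00698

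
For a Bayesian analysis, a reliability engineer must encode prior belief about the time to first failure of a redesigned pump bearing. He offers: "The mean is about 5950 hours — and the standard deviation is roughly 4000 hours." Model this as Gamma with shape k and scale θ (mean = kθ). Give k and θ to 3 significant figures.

k ≈ 2.21, θ ≈ 2690

For Gamma(k, scale θ): mean = kθ, variance = kθ², so CV = 1/√k.
CV = SD/mean = 4000/5950 = 0.6723, hence k = 1/CV² = 2.21.
Then θ = mean/k = 5950/2.21 = 2690.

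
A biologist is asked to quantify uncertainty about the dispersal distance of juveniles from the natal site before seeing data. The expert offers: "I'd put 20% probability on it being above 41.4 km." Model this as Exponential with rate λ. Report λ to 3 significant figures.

P(T > 41.4) = e^(−λ·41.4) = 0.2, so λ = −ln(0.2)/41.4 = 0.0389.

λ ≈ 0.0389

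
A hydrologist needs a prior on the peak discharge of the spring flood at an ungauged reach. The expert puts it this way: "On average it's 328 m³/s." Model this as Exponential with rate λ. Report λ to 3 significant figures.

λ ≈ 0.00305

Exponential mean = 1/λ, so λ = 1/328.0 = 0.00305.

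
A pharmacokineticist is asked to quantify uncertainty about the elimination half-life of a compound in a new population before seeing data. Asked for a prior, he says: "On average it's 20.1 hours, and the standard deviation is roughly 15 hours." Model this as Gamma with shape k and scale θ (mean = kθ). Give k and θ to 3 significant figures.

k ≈ 1.8, θ ≈ 11.2

For Gamma(k, scale θ): mean = kθ, variance = kθ², so CV = 1/√k.
CV = SD/mean = 15/20.1 = 0.7463, hence k = 1/CV² = 1.8.
Then θ = mean/k = 20.1/1.8 = 11.2.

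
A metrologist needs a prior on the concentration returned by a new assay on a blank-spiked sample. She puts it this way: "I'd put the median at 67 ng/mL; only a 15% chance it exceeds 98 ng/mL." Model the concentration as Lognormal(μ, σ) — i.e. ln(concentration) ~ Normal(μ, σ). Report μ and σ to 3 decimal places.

If T ~ Lognormal(μ,σ) then ln T ~ Normal(μ,σ), so the p-quantile of ln T is μ + z_p·σ.
ln(67) = 4.205 and ln(98) = 4.585; z_{0.5} = 0, z_{0.85} = 1.036.
σ = (4.585 − 4.205)/(1.036 − (0)) = 0.367.
μ = 4.205 − (0)·0.367 = 4.205.

μ ≈ 4.205, σ ≈ 0.367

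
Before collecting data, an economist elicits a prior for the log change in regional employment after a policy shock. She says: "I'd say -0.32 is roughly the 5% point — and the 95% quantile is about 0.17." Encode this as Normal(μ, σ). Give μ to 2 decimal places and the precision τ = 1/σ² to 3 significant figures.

The p-quantile of Normal(μ,σ) is μ + z_p·σ, with z_{0.05} = -1.645 and z_{0.95} = 1.645.
Eliminate σ: μ = (z₂·x₁ − z₁·x₂)/(z₂ − z₁) = (1.645·-0.32 − (-1.645)·0.17)/3.29 = -0.07.
Then σ = (x₂ − x₁)/(z₂ − z₁) = (0.17 − -0.32)/3.29 = 0.15.
Precision τ = 1/σ² = 1/0.1489² = 45.1.

μ = -0.07, τ = 45.1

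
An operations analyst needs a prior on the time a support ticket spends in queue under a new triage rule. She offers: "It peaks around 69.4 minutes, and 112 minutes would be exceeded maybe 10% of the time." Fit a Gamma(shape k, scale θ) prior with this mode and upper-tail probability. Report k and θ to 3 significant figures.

Gamma(k,θ) with k>1 has mode (k−1)θ, so θ = 69.4/(k−1).
Need P(X < 112) = 0.9 with θ tied to k this way. Start at k = 2, θ = 69.4: P(X<112) ≈ 0.480.
Too low — raise k to concentrate. Iterating converges to k ≈ 9.21.
Then θ = 69.4/(9.21−1) ≈ 8.45.

k ≈ 9.21, θ ≈ 8.45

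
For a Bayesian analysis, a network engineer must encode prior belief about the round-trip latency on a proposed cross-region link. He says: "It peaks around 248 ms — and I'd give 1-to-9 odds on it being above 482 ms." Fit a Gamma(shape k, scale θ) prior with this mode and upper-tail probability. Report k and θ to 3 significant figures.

k ≈ 5.34, θ ≈ 57.2

Gamma(k,θ) with k>1 has mode (k−1)θ, so θ = 248/(k−1).
Need P(X < 482) = 0.9 with θ tied to k this way. Start at k = 2, θ = 248: P(X<482) ≈ 0.578.
Too low — raise k to concentrate. Iterating converges to k ≈ 5.34.
Then θ = 248/(5.34−1) ≈ 57.2.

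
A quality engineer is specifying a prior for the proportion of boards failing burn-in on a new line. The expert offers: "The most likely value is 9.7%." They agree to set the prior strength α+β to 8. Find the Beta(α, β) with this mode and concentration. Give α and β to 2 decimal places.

For α,β > 1 the Beta mode is (α−1)/(α+β−2). With α+β = 8, the mode is (α−1)/6.
Set (α−1)/6 = 0.097 → α = 1 + 0.097·6 = 1.58.
β = 8 − α = 6.42.

α = 1.58, β = 6.42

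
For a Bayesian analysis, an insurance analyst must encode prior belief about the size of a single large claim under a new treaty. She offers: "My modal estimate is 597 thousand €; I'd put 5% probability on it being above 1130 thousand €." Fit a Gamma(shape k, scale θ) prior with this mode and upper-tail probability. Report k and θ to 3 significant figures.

k ≈ 7.83, θ ≈ 87.4

Gamma(k,θ) with k>1 has mode (k−1)θ, so θ = 597/(k−1).
Need P(X < 1130) = 0.95 with θ tied to k this way. Start at k = 2, θ = 597: P(X<1130) ≈ 0.564.
Too low — raise k to concentrate. Iterating converges to k ≈ 7.83.
Then θ = 597/(7.83−1) ≈ 87.4.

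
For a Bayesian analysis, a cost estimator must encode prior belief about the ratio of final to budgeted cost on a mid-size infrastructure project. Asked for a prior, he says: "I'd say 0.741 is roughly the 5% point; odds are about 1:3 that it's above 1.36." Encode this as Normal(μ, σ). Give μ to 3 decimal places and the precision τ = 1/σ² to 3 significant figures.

μ = 1.180, τ = 14

The p-quantile of Normal(μ,σ) is μ + z_p·σ, with z_{0.05} = -1.645 and z_{0.75} = 0.6745.
Eliminate σ: μ = (z₂·x₁ − z₁·x₂)/(z₂ − z₁) = (0.6745·0.741 − (-1.645)·1.36)/2.319 = 1.180.
Then σ = (x₂ − x₁)/(z₂ − z₁) = (1.36 − 0.741)/2.319 = 0.267.
Precision τ = 1/σ² = 1/0.2669² = 14.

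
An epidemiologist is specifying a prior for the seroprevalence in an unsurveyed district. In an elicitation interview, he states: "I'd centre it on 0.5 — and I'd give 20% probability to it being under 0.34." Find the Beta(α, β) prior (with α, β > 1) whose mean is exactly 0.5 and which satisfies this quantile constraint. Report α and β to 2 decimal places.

α ≈ 3.52, β ≈ 3.52

With mean 0.5 fixed, write α = 0.5s, β = 0.5s where s = α+β.
Need P(θ < 0.34) = 0.2 under Beta(0.5s, 0.5s). Normal approximation: (q−m)/√(m(1−m)/s) ≈ z_{0.2} = -0.842, so s ≈ 0.5·0.5·(-0.842)²/(0.34−0.5)² = 6.9.
At s = 6.9: P(θ<0.34) ≈ 0.202. Adjusting to match 0.2 gives s ≈ 7.03.
So α = 0.5·7.03 ≈ 3.52, β = 0.5·7.03 ≈ 3.52.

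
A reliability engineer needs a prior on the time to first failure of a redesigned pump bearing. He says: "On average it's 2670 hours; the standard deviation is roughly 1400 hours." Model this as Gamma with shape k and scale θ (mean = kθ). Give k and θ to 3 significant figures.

For Gamma(k, scale θ): mean = kθ, variance = kθ², so CV = 1/√k.
CV = SD/mean = 1400/2670 = 0.5243, hence k = 1/CV² = 3.64.
Then θ = mean/k = 2670/3.64 = 734.

k ≈ 3.64, θ ≈ 734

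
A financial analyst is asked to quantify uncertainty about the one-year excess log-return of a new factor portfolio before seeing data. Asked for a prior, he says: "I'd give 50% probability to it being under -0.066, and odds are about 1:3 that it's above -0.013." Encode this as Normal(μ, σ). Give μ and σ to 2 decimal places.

μ = -0.07, σ = 0.08

For Normal(μ,σ), the p-quantile is μ + z_p·σ. Here z_{0.5} = 0, z_{0.75} = 0.6745.
So -0.066 = μ + 0σ and -0.013 = μ + 0.6745σ.
Subtracting: σ = (-0.013 − -0.066)/(0.6745 − (0)) = 0.08.
Then μ = -0.066 − (0)·0.08 = -0.07.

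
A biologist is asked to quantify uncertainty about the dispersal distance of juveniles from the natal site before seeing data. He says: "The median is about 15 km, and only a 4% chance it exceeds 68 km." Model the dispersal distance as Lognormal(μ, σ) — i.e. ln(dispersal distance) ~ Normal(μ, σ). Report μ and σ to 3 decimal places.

μ ≈ 2.708, σ ≈ 0.863

If T ~ Lognormal(μ,σ) then ln T ~ Normal(μ,σ), so the p-quantile of ln T is μ + z_p·σ.
ln(15) = 2.708 and ln(68) = 4.22; z_{0.5} = 0, z_{0.96} = 1.751.
σ = (4.22 − 2.708)/(1.751 − (0)) = 0.863.
μ = 2.708 − (0)·0.863 = 2.708.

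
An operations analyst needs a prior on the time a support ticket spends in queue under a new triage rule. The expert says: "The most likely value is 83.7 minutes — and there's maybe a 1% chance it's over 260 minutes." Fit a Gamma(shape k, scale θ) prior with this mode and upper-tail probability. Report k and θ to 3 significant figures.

k ≈ 4.47, θ ≈ 24.1

Gamma(k,θ) with k>1 has mode (k−1)θ, so θ = 83.7/(k−1).
Need P(X < 260) = 0.99 with θ tied to k this way. Start at k = 2, θ = 83.7: P(X<260) ≈ 0.816.
Too low — raise k to concentrate. Iterating converges to k ≈ 4.47.
Then θ = 83.7/(4.47−1) ≈ 24.1.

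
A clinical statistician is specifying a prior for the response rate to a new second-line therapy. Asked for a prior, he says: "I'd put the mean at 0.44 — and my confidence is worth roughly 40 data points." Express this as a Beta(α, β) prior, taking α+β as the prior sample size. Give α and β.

α = 17.6, β = 22.4

Under the effective-sample-size interpretation, Beta(α, β) has prior mean α/(α+β) and prior sample size α+β.
So α+β = 40 and α/(α+β) = 0.44, giving α = 0.44·40 = 17.6 and β = 40 − 17.6 = 22.4.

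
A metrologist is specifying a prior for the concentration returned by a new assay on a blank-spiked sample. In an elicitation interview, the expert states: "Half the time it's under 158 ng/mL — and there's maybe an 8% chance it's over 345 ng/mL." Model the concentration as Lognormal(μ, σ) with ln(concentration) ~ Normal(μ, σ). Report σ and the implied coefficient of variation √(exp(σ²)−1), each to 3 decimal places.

σ ≈ 0.556, CV ≈ 0.602

If T ~ Lognormal(μ,σ) then ln T ~ Normal(μ,σ), so the p-quantile of ln T is μ + z_p·σ.
ln(158) = 5.063 and ln(345) = 5.844; z_{0.5} = 0, z_{0.92} = 1.405.
σ = (5.844 − 5.063)/(1.405 − (0)) = 0.556.
μ = 5.063 − (0)·0.556 = 5.063.
CV = √(exp(σ²)−1) = √(exp(0.3089)−1) = 0.602.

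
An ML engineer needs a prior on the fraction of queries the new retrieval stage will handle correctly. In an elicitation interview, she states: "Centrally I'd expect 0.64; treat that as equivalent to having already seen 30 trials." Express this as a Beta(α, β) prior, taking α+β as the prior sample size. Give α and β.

α = 19.2, β = 10.8

Under the effective-sample-size interpretation, Beta(α, β) has prior mean α/(α+β) and prior sample size α+β.
So α+β = 30 and α/(α+β) = 0.64, giving α = 0.64·30 = 19.2 and β = 30 − 19.2 = 10.8.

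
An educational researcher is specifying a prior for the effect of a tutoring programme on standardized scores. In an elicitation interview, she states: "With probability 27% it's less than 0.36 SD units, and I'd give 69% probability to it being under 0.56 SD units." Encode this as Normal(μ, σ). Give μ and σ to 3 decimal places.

For Normal(μ,σ), the p-quantile is μ + z_p·σ. Here z_{0.27} = -0.6128, z_{0.69} = 0.4959.
So 0.36 = μ − 0.6128σ and 0.56 = μ + 0.4959σ.
Subtracting: σ = (0.56 − 0.36)/(0.4959 − (-0.6128)) = 0.180.
Then μ = 0.36 − (-0.6128)·0.180 = 0.471.

μ = 0.471, σ = 0.180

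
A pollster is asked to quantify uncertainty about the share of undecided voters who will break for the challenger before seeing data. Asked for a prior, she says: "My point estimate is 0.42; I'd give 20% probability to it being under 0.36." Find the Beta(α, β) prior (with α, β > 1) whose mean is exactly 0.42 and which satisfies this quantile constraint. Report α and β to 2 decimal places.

α ≈ 20.39, β ≈ 28.15

With mean 0.42 fixed, write α = 0.42s, β = 0.58s where s = α+β.
Need P(θ < 0.36) = 0.2 under Beta(0.42s, 0.58s). Normal approximation: (q−m)/√(m(1−m)/s) ≈ z_{0.2} = -0.842, so s ≈ 0.42·0.58·(-0.842)²/(0.36−0.42)² = 47.9.
At s = 47.9: P(θ<0.36) ≈ 0.202. Adjusting to match 0.2 gives s ≈ 48.54.
So α = 0.42·48.54 ≈ 20.39, β = 0.58·48.54 ≈ 28.15.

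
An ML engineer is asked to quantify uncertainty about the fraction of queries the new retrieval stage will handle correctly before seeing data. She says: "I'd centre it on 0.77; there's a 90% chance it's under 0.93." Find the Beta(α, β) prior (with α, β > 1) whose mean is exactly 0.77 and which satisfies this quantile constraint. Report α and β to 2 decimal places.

With mean 0.77 fixed, write α = 0.77s, β = 0.23s where s = α+β.
Need P(θ < 0.93) = 0.9 under Beta(0.77s, 0.23s). Normal approximation: (q−m)/√(m(1−m)/s) ≈ z_{0.9} = 1.28, so s ≈ 0.77·0.23·(1.28)²/(0.93−0.77)² = 11.4.
At s = 11.4: P(θ<0.93) ≈ 0.938. Adjusting to match 0.9 gives s ≈ 8.49.
So α = 0.77·8.49 ≈ 6.54, β = 0.23·8.49 ≈ 1.95.

α ≈ 6.54, β ≈ 1.95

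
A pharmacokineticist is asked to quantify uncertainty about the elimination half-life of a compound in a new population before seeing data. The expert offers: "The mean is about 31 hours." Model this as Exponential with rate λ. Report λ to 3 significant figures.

Exponential mean = 1/λ, so λ = 1/31.0 = 0.0323.

λ ≈ 0.0323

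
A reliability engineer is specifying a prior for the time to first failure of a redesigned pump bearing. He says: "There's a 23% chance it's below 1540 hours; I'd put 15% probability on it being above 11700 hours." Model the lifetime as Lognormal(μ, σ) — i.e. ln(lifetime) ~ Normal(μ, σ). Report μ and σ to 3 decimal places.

If T ~ Lognormal(μ,σ) then ln T ~ Normal(μ,σ), so the p-quantile of ln T is μ + z_p·σ.
ln(1540) = 7.34 and ln(11700) = 9.367; z_{0.23} = -0.7388, z_{0.85} = 1.036.
σ = (9.367 − 7.34)/(1.036 − (-0.7388)) = 1.142.
μ = 7.34 − (-0.7388)·1.142 = 8.183.

μ ≈ 8.183, σ ≈ 1.142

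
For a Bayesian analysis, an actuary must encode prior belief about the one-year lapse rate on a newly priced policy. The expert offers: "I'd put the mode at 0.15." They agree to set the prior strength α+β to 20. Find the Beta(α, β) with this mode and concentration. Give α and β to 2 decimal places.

α = 3.70, β = 16.30

For α,β > 1 the Beta mode is (α−1)/(α+β−2). With α+β = 20, the mode is (α−1)/18.
Set (α−1)/18 = 0.15 → α = 1 + 0.15·18 = 3.70.
β = 20 − α = 16.30.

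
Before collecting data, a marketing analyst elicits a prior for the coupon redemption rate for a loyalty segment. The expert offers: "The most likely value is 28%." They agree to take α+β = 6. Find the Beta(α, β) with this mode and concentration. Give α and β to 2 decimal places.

For α,β > 1 the Beta mode is (α−1)/(α+β−2). With α+β = 6, the mode is (α−1)/4.
Set (α−1)/4 = 0.28 → α = 1 + 0.28·4 = 2.12.
β = 6 − α = 3.88.

α = 2.12, β = 3.88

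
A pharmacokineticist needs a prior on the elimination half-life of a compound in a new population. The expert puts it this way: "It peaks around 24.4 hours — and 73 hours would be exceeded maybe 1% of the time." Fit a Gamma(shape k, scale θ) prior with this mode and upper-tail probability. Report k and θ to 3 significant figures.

k ≈ 4.75, θ ≈ 6.5

Gamma(k,θ) with k>1 has mode (k−1)θ, so θ = 24.4/(k−1).
Need P(X < 73) = 0.99 with θ tied to k this way. Start at k = 2, θ = 24.4: P(X<73) ≈ 0.800.
Too low — raise k to concentrate. Iterating converges to k ≈ 4.75.
Then θ = 24.4/(4.75−1) ≈ 6.5.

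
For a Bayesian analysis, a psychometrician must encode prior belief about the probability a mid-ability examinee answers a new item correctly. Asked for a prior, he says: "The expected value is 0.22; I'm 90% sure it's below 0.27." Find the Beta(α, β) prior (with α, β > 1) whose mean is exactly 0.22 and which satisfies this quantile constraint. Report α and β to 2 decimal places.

α ≈ 25.67, β ≈ 91.02

With mean 0.22 fixed, write α = 0.22s, β = 0.78s where s = α+β.
Need P(θ < 0.27) = 0.9 under Beta(0.22s, 0.78s). Normal approximation: (q−m)/√(m(1−m)/s) ≈ z_{0.9} = 1.28, so s ≈ 0.22·0.78·(1.28)²/(0.27−0.22)² = 112.7.
At s = 112.7: P(θ<0.27) ≈ 0.896. Adjusting to match 0.9 gives s ≈ 116.70.
So α = 0.22·116.70 ≈ 25.67, β = 0.78·116.70 ≈ 91.02.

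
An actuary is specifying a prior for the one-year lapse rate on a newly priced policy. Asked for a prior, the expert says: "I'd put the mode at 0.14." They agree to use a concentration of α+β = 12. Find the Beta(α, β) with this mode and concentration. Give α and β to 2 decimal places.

For α,β > 1 the Beta mode is (α−1)/(α+β−2). With α+β = 12, the mode is (α−1)/10.
Set (α−1)/10 = 0.14 → α = 1 + 0.14·10 = 2.40.
β = 12 − α = 9.60.

α = 2.40, β = 9.60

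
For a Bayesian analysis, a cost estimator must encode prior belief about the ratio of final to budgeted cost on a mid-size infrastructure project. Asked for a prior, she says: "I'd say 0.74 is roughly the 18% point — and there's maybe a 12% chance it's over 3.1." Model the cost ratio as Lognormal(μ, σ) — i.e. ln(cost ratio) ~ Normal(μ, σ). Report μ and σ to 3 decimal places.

If T ~ Lognormal(μ,σ) then ln T ~ Normal(μ,σ), so the p-quantile of ln T is μ + z_p·σ.
ln(0.74) = -0.3011 and ln(3.1) = 1.131; z_{0.18} = -0.9154, z_{0.88} = 1.175.
σ = (1.131 − -0.3011)/(1.175 − (-0.9154)) = 0.685.
μ = -0.3011 − (-0.9154)·0.685 = 0.326.

μ ≈ 0.326, σ ≈ 0.685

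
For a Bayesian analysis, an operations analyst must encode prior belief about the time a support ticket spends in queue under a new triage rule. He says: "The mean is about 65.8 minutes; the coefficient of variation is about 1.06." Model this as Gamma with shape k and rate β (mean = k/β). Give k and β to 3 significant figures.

k ≈ 0.89, β ≈ 0.0135

For Gamma(k, rate β): mean = k/β, variance = k/β², so CV = 1/√k.
CV = 1.06, hence k = 1/CV² = 0.89.
Then β = k/mean = 0.89/65.8 = 0.0135.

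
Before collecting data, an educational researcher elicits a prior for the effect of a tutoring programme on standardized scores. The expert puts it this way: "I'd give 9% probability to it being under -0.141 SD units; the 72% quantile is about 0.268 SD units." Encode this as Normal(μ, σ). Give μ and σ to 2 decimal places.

μ = 0.14, σ = 0.21

The p-quantile of Normal(μ,σ) is μ + z_p·σ, with z_{0.09} = -1.341 and z_{0.72} = 0.5828.
Eliminate σ: μ = (z₂·x₁ − z₁·x₂)/(z₂ − z₁) = (0.5828·-0.141 − (-1.341)·0.268)/1.924 = 0.14.
Then σ = (x₂ − x₁)/(z₂ − z₁) = (0.268 − -0.141)/1.924 = 0.21.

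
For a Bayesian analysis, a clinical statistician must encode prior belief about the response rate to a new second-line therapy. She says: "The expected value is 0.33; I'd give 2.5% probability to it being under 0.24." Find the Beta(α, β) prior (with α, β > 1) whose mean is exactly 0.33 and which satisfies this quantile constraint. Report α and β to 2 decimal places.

α ≈ 31.65, β ≈ 64.27

With mean 0.33 fixed, write α = 0.33s, β = 0.67s where s = α+β.
Need P(θ < 0.24) = 0.025 under Beta(0.33s, 0.67s). Normal approximation: (q−m)/√(m(1−m)/s) ≈ z_{0.025} = -1.96, so s ≈ 0.33·0.67·(-1.96)²/(0.24−0.33)² = 104.9.
At s = 104.9: P(θ<0.24) ≈ 0.020. Adjusting to match 0.025 gives s ≈ 95.92.
So α = 0.33·95.92 ≈ 31.65, β = 0.67·95.92 ≈ 64.27.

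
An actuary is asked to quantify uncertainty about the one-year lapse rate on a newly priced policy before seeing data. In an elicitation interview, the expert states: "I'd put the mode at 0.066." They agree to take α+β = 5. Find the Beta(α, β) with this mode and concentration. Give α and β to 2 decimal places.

For α,β > 1 the Beta mode is (α−1)/(α+β−2). With α+β = 5, the mode is (α−1)/3.
Set (α−1)/3 = 0.066 → α = 1 + 0.066·3 = 1.20.
β = 5 − α = 3.80.

α = 1.20, β = 3.80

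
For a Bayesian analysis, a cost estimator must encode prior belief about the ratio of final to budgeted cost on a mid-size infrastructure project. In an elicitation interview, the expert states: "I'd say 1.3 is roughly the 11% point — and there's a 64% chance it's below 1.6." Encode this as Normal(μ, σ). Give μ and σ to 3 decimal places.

μ = 1.532, σ = 0.189

For Normal(μ,σ), the p-quantile is μ + z_p·σ. Here z_{0.11} = -1.227, z_{0.64} = 0.3585.
So 1.3 = μ − 1.227σ and 1.6 = μ + 0.3585σ.
Subtracting: σ = (1.6 − 1.3)/(0.3585 − (-1.227)) = 0.189.
Then μ = 1.3 − (-1.227)·0.189 = 1.532.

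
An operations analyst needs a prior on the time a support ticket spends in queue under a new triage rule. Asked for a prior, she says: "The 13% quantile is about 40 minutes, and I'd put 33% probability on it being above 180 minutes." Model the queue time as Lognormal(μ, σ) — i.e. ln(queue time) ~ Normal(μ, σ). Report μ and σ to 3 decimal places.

If T ~ Lognormal(μ,σ) then ln T ~ Normal(μ,σ), so the p-quantile of ln T is μ + z_p·σ.
ln(40) = 3.689 and ln(180) = 5.193; z_{0.13} = -1.126, z_{0.67} = 0.4399.
σ = (5.193 − 3.689)/(0.4399 − (-1.126)) = 0.960.
μ = 3.689 − (-1.126)·0.960 = 4.771.

μ ≈ 4.771, σ ≈ 0.960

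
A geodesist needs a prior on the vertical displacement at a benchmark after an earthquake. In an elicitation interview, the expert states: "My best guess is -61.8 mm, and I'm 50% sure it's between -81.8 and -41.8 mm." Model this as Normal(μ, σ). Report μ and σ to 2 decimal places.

A symmetric 50% interval runs μ ± z·σ with z = 0.6745.
Half-width = 20, so σ = 20/0.6745 = 29.65.
μ is the stated best guess, -61.80.

μ = -61.80, σ = 29.65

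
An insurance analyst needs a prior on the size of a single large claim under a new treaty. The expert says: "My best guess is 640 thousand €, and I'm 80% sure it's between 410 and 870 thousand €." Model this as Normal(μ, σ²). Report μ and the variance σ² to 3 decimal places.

A symmetric 80% interval runs μ ± z·σ with z = 1.282.
Half-width = 230, so σ = 230/1.282 = 179.4700 and σ² = 32209.464.
μ is the stated best guess, 640.000.

μ = 640.000, σ² = 32209.464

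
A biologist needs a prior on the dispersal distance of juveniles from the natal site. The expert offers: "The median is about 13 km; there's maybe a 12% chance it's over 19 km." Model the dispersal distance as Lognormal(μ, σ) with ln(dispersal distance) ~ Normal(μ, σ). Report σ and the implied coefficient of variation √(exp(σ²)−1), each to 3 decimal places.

σ ≈ 0.323, CV ≈ 0.332

If T ~ Lognormal(μ,σ) then ln T ~ Normal(μ,σ), so the p-quantile of ln T is μ + z_p·σ.
ln(13) = 2.565 and ln(19) = 2.944; z_{0.5} = 0, z_{0.88} = 1.175.
σ = (2.944 − 2.565)/(1.175 − (0)) = 0.323.
μ = 2.565 − (0)·0.323 = 2.565.
CV = √(exp(σ²)−1) = √(exp(0.1043)−1) = 0.332.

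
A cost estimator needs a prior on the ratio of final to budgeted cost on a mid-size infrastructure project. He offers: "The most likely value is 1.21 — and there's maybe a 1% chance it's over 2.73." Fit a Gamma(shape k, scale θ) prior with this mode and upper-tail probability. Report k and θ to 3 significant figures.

Gamma(k,θ) with k>1 has mode (k−1)θ, so θ = 1.21/(k−1).
Need P(X < 2.73) = 0.99 with θ tied to k this way. Start at k = 2, θ = 1.21: P(X<2.73) ≈ 0.659.
Too low — raise k to concentrate. Iterating converges to k ≈ 8.24.
Then θ = 1.21/(8.24−1) ≈ 0.167.

k ≈ 8.24, θ ≈ 0.167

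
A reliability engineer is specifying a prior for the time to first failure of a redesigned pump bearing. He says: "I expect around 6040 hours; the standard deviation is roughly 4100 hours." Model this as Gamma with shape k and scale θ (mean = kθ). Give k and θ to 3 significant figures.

k ≈ 2.17, θ ≈ 2780

For Gamma(k, scale θ): mean = kθ, variance = kθ², so CV = 1/√k.
CV = SD/mean = 4100/6040 = 0.6788, hence k = 1/CV² = 2.17.
Then θ = mean/k = 6040/2.17 = 2780.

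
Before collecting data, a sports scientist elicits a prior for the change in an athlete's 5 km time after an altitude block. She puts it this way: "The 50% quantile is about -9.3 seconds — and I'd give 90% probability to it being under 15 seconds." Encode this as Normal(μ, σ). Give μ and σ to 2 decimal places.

μ = -9.30, σ = 18.96

The p-quantile of Normal(μ,σ) is μ + z_p·σ, with z_{0.5} = 0 and z_{0.9} = 1.282.
Eliminate σ: μ = (z₂·x₁ − z₁·x₂)/(z₂ − z₁) = (1.282·-9.3 − (0)·15)/1.282 = -9.30.
Then σ = (x₂ − x₁)/(z₂ − z₁) = (15 − -9.3)/1.282 = 18.96.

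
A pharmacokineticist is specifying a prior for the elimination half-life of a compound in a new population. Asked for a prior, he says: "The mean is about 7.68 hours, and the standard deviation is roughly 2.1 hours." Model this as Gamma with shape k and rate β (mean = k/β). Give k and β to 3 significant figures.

For Gamma(k, rate β): mean = k/β, variance = k/β², so CV = 1/√k.
CV = SD/mean = 2.1/7.68 = 0.2734, hence k = 1/CV² = 13.4.
Then β = k/mean = 13.4/7.68 = 1.74.

k ≈ 13.4, β ≈ 1.74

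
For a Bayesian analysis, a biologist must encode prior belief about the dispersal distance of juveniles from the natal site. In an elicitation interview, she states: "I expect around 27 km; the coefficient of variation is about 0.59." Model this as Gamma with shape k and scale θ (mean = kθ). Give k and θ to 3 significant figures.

k ≈ 2.87, θ ≈ 9.4

For Gamma(k, scale θ): mean = kθ, variance = kθ², so CV = 1/√k.
CV = 0.59, hence k = 1/CV² = 2.87.
Then θ = mean/k = 27/2.87 = 9.4.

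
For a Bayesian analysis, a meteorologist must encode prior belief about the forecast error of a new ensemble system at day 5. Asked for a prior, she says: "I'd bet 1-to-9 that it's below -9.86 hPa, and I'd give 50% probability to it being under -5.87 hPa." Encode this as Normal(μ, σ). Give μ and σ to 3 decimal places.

For Normal(μ,σ), the p-quantile is μ + z_p·σ. Here z_{0.1} = -1.282, z_{0.5} = 0.
So -9.86 = μ − 1.282σ and -5.87 = μ + 0σ.
Subtracting: σ = (-5.87 − -9.86)/(0 − (-1.282)) = 3.113.
Then μ = -9.86 − (-1.282)·3.113 = -5.870.

μ = -5.870, σ = 3.113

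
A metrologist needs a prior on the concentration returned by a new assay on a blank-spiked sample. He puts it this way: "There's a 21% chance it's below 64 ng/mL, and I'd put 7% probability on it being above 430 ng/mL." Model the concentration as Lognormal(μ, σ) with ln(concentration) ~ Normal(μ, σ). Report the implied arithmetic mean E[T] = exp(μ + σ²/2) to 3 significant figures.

E[T] ≈ 178 ng/mL

If T ~ Lognormal(μ,σ) then ln T ~ Normal(μ,σ), so the p-quantile of ln T is μ + z_p·σ.
ln(64) = 4.159 and ln(430) = 6.064; z_{0.21} = -0.8064, z_{0.93} = 1.476.
σ = (6.064 − 4.159)/(1.476 − (-0.8064)) = 0.835.
μ = 4.159 − (-0.8064)·0.835 = 4.832.
E[T] = exp(μ + σ²/2) = exp(4.832 + 0.3483) = 178 ng/mL.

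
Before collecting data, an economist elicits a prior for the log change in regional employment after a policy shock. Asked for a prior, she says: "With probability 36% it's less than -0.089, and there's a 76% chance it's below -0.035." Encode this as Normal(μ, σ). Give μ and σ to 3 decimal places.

The p-quantile of Normal(μ,σ) is μ + z_p·σ, with z_{0.36} = -0.3585 and z_{0.76} = 0.7063.
Eliminate σ: μ = (z₂·x₁ − z₁·x₂)/(z₂ − z₁) = (0.7063·-0.089 − (-0.3585)·-0.035)/1.065 = -0.071.
Then σ = (x₂ − x₁)/(z₂ − z₁) = (-0.035 − -0.089)/1.065 = 0.051.

μ = -0.071, σ = 0.051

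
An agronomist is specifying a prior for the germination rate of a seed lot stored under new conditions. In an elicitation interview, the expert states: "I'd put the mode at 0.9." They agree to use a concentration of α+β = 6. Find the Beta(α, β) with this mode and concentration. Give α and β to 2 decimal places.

α = 4.60, β = 1.40

For α,β > 1 the Beta mode is (α−1)/(α+β−2). With α+β = 6, the mode is (α−1)/4.
Set (α−1)/4 = 0.9 → α = 1 + 0.9·4 = 4.60.
β = 6 − α = 1.40.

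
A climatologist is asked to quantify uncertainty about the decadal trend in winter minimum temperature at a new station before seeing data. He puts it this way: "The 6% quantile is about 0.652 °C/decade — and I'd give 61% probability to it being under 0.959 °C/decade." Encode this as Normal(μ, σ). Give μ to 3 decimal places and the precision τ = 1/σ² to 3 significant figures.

For Normal(μ,σ), the p-quantile is μ + z_p·σ. Here z_{0.06} = -1.555, z_{0.61} = 0.2793.
So 0.652 = μ − 1.555σ and 0.959 = μ + 0.2793σ.
Subtracting: σ = (0.959 − 0.652)/(0.2793 − (-1.555)) = 0.167.
Then μ = 0.652 − (-1.555)·0.167 = 0.912.
Precision τ = 1/σ² = 1/0.1674² = 35.7.

μ = 0.912, τ = 35.7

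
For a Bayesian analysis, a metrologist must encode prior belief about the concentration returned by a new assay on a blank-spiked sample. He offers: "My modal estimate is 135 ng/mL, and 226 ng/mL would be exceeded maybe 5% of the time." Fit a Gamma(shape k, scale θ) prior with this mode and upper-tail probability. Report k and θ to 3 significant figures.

Gamma(k,θ) with k>1 has mode (k−1)θ, so θ = 135/(k−1).
Need P(X < 226) = 0.95 with θ tied to k this way. Start at k = 2, θ = 135: P(X<226) ≈ 0.499.
Too low — raise k to concentrate. Iterating converges to k ≈ 11.5.
Then θ = 135/(11.5−1) ≈ 12.8.

k ≈ 11.5, θ ≈ 12.8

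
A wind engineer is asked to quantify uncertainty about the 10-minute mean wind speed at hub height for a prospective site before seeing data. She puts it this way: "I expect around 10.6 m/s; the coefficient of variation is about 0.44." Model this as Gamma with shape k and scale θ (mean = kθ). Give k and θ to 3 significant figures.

k ≈ 5.17, θ ≈ 2.05

For Gamma(k, scale θ): mean = kθ, variance = kθ², so CV = 1/√k.
CV = 0.44, hence k = 1/CV² = 5.17.
Then θ = mean/k = 10.6/5.17 = 2.05.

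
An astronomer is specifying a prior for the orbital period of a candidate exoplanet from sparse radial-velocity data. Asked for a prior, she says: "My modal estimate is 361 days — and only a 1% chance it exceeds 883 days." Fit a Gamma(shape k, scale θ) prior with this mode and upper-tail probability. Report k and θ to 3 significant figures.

k ≈ 6.89, θ ≈ 61.2

Gamma(k,θ) with k>1 has mode (k−1)θ, so θ = 361/(k−1).
Need P(X < 883) = 0.99 with θ tied to k this way. Start at k = 2, θ = 361: P(X<883) ≈ 0.701.
Too low — raise k to concentrate. Iterating converges to k ≈ 6.89.
Then θ = 361/(6.89−1) ≈ 61.2.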